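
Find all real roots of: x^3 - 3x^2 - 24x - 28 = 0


Let p(x) = x^3 - 3x^2 - 24x - 28. By the rational root theorem (leading coefficient 1), any rational root is an integer divisor of 28: try ±1, ±2, ... in turn.
Test x = 1: value = -54 ≠ 0.
Test x = -1: value = -8 ≠ 0.
Test x = 2: value = -80 ≠ 0.
Test x = -2: value = 0 ✓, so (x + 2) is a factor.
Synthetic division by (x + 2): bring down 1; 1(-2) - 3 = -5; (-5)(-2) - 24 = -14; (-14)(-2) - 28 = 0 → quotient x^2 - 5x - 14, remainder 0.
Solve the quadratic x^2 - 5x - 14 = 0: discriminant = (-5)^2 - 4(1)(-14) = 25 + 56 = 81.
sqrt(81) = 9, so x = (5 ± 9)/2: x = 7 or x = -2.

x = -2 (multiplicity 2), x = 7


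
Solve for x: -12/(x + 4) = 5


Multiply both sides by (x + 4): -12 = 5(x + 4)
Distribute: -12 = 5x + 20
5x = -12 - 20 = -32
x = -32/5

x = -32/5


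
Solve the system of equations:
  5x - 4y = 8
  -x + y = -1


Using Cramer's rule:
Determinant D = (5)(1) - (-1)(-4) = 5 - 4 = 1
Dx = (8)(1) - (-1)(-4) = 8 - 4 = 4
Dy = (5)(-1) - (-1)(8) = -5 + 8 = 3
x = Dx/D = 4/1 = 4
y = Dy/D = 3/1 = 3

x = 4, y = 3


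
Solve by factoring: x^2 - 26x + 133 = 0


We need two numbers that multiply to 133 and add to -26.
Those numbers are -19 and -7 (since (-19) * (-7) = 133 and (-19) + (-7) = -26).
So x^2 - 26x + 133 = (x - 19)(x - 7) = 0
Setting each factor to zero: x = 19 or x = 7

x = 7, x = 19


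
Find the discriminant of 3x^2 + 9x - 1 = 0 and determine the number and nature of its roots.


For ax^2 + bx + c = 0, discriminant D = b^2 - 4ac
Here a = 3, b = 9, c = -1
D = (9)^2 - 4(3)(-1) = 81 + 12 = 93

D = 93 > 0 but not a perfect square
The equation has 2 distinct real irrational roots.

Discriminant = 93, 2 distinct real irrational roots


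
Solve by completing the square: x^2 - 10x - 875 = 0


Start: x^2 - 10x - 875 = 0
Move constant: x^2 - 10x = 875
Half of -10 is -5, squared is 25
Add 25 to both sides: x^2 - 10x + 25 = 900
(x - 5)^2 = 900
x - 5 = ±30
x = 5 + 30 = 35 or x = 5 - 30 = -25

x = -25, x = 35


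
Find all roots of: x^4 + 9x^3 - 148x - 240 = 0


Let p(x) = x^4 + 9x^3 - 148x - 240. By the rational root theorem (leading coefficient 1), any rational root is an integer divisor of 240: try ±1, ±2, ... in turn.
Test x = 1: value = -378 ≠ 0.
Test x = -1: value = -100 ≠ 0.
Test x = 2: value = -448 ≠ 0.
Test x = -2: value = 0 ✓, so (x + 2) is a factor.
Synthetic division by (x + 2): bring down 1; 1(-2) + 9 = 7; 7(-2) + 0 = -14; (-14)(-2) - 148 = -120; (-120)(-2) - 240 = 0 → quotient x^3 + 7x^2 - 14x - 120, remainder 0.
Continue with the quotient x^3 + 7x^2 - 14x - 120 (candidates must divide 120; re-test x = -2 first in case it repeats).
Test x = -2: value = -72 ≠ 0.
Test x = 3: value = -72 ≠ 0.
Test x = -3: value = -42 ≠ 0.
Test x = 4: value = 0 ✓, so (x - 4) is a factor.
Synthetic division by (x - 4): bring down 1; 1(4) + 7 = 11; 11(4) - 14 = 30; 30(4) - 120 = 0 → quotient x^2 + 11x + 30, remainder 0.
Solve the quadratic x^2 + 11x + 30 = 0: discriminant = 11^2 - 4(1)(30) = 121 - 120 = 1.
sqrt(1) = 1, so x = (-11 ± 1)/2: x = -5 or x = -6.
Collecting all roots found:

x = -6, x = -5, x = -2, x = 4


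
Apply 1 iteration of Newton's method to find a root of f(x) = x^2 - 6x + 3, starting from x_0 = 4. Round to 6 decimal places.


Newton's method: x_(n+1) = x_n - f(x_n)/f'(x_n)
f(x) = x^2 - 6x + 3
f'(x) = 2x - 6

Iteration 1:
  f(4.000000) = -5.000000
  f'(4.000000) = 2.000000
  x_1 = 4.000000 - (-5.000000)/(2.000000) = 6.500000

x_1 = 6.500000


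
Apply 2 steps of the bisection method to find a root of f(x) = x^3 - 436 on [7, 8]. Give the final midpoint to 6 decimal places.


f(x) = x^3 - 436
f(7) = -93 < 0
f(8) = 76 > 0

Step 1: midpoint = (7.000000 + 8.000000)/2 = 7.500000
  f(7.500000) = -14.125000
  f(mid) < 0, so root is in [7.500000, 8.000000]

Step 2: midpoint = (7.500000 + 8.000000)/2 = 7.750000
  f(7.750000) = 29.484375
  f(mid) > 0, so root is in [7.500000, 7.750000]

midpoint = 7.750000


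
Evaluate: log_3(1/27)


We need the exponent such that 3^? = 1/27
3^(-3) = 1/3^3 = 1/27
Therefore log_3(1/27) = -3

-3


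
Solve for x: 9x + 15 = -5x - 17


Starting with: 9x + 15 = -5x - 17
Move all x terms to left: (9 + 5)x = -17 - 15
Simplify: 14x = -32
Divide both sides by 14: x = -16/7

x = -16/7


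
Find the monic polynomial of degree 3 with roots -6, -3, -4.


A monic polynomial with roots -6, -3, -4 is:
p(x) = (x + 6)(x + 3)(x + 4)
After multiplying by (x + 6): x + 6
After multiplying by (x + 3): x^2 + 9x + 18
After multiplying by (x + 4): x^3 + 13x^2 + 54x + 72

x^3 + 13x^2 + 54x + 72


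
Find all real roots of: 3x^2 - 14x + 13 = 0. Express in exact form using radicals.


Using the quadratic formula: x = (-b ± sqrt(b^2 - 4ac)) / (2a)
Here a = 3, b = -14, c = 13
Discriminant = b^2 - 4ac = (-14)^2 - 4(3)(13) = 196 - 156 = 40
Since discriminant = 40 > 0, there are two real roots.
x = (14 ± 2*sqrt(10)) / 6
Simplifying: x = (7 ± sqrt(10)) / 3
Numerically: x ≈ 3.3874 or x ≈ 1.2792

x = (7 + sqrt(10)) / 3 or x = (7 - sqrt(10)) / 3


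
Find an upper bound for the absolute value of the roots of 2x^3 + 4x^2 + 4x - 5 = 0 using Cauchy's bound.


Cauchy's bound: all roots r satisfy |r| <= 1 + max(|a_i/a_n|) for i = 0,...,n-1
where a_n is the leading coefficient.

Coefficients: [2, 4, 4, -5]
Leading coefficient a_n = 2
Ratios |a_i/a_n|: 2, 2, 5/2
Maximum ratio: 5/2
Cauchy's bound: |r| <= 1 + 5/2 = 7/2

Upper bound = 7/2


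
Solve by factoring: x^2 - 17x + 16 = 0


We need two numbers that multiply to 16 and add to -17.
Those numbers are -16 and -1 (since (-16) * (-1) = 16 and (-16) + (-1) = -17).
So x^2 - 17x + 16 = (x - 16)(x - 1) = 0
Setting each factor to zero: x = 16 or x = 1

x = 1, x = 16


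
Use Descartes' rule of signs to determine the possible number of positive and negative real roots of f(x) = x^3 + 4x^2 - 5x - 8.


Descartes' rule of signs:

For positive roots, count sign changes in f(x) = x^3 + 4x^2 - 5x - 8:
Signs of coefficients: +, +, -, -
Number of sign changes: 1
Possible positive real roots: 1

For negative roots, examine f(-x) = -x^3 + 4x^2 + 5x - 8:
Signs of coefficients: -, +, +, -
Number of sign changes: 2
Possible negative real roots: 2, 0

Positive roots: 1; Negative roots: 2 or 0


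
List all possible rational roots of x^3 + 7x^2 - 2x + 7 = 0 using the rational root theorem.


Rational root theorem: possible roots are ±p/q where:
  p divides the constant term (7): p ∈ {1, 7}
  q divides the leading coefficient (1): q ∈ {1}

All possible rational roots: -7, -1, 1, 7

-7, -1, 1, 7


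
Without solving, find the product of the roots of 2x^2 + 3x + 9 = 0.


By Vieta's formulas for ax^2 + bx + c = 0:
  Sum of roots = -b/a
  Product of roots = c/a

Here a = 2, b = 3, c = 9
Sum = -(3)/2 = -3/2
Product = 9/2 = 9/2

Product = 9/2


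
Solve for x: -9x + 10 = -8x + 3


Starting with: -9x + 10 = -8x + 3
Move all x terms to left: (-9 + 8)x = 3 - 10
Simplify: -x = -7
Divide both sides by -1: x = 7

x = 7


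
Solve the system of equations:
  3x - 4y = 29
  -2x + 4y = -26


Using Cramer's rule:
Determinant D = (3)(4) - (-2)(-4) = 12 - 8 = 4
Dx = (29)(4) - (-26)(-4) = 116 - 104 = 12
Dy = (3)(-26) - (-2)(29) = -78 + 58 = -20
x = Dx/D = 12/4 = 3
y = Dy/D = -20/4 = -5

x = 3, y = -5


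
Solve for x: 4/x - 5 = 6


Subtract -5 from both sides: 4/x = 11
Multiply both sides by x: 4 = 11 * x
Divide by 11: x = 4/11

x = 4/11


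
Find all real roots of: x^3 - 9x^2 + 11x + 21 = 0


Let p(x) = x^3 - 9x^2 + 11x + 21. By the rational root theorem (leading coefficient 1), any rational root is an integer divisor of 21: try ±1, ±2, ... in turn.
Test x = 1: value = 24 ≠ 0.
Test x = -1: value = 0 ✓, so (x + 1) is a factor.
Synthetic division by (x + 1): bring down 1; 1(-1) - 9 = -10; (-10)(-1) + 11 = 21; 21(-1) + 21 = 0 → quotient x^2 - 10x + 21, remainder 0.
Solve the quadratic x^2 - 10x + 21 = 0: discriminant = (-10)^2 - 4(1)(21) = 100 - 84 = 16.
sqrt(16) = 4, so x = (10 ± 4)/2: x = 7 or x = 3.

x = -1, x = 3, x = 7


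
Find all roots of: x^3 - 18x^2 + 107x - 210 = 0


Let p(x) = x^3 - 18x^2 + 107x - 210. By the rational root theorem (leading coefficient 1), any rational root is an integer divisor of 210: try ±1, ±2, ... in turn.
Test x = 1: value = -120 ≠ 0.
Test x = -1: value = -336 ≠ 0.
Test x = 2: value = -60 ≠ 0.
Test x = -2: value = -504 ≠ 0.
Test x = 3: value = -24 ≠ 0.
Test x = -3: value = -720 ≠ 0.
Test x = 5: value = 0 ✓, so (x - 5) is a factor.
Synthetic division by (x - 5): bring down 1; 1(5) - 18 = -13; (-13)(5) + 107 = 42; 42(5) - 210 = 0 → quotient x^2 - 13x + 42, remainder 0.
Solve the quadratic x^2 - 13x + 42 = 0: discriminant = (-13)^2 - 4(1)(42) = 169 - 168 = 1.
sqrt(1) = 1, so x = (13 ± 1)/2: x = 7 or x = 6.
Collecting all roots found:

x = 5, x = 6, x = 7


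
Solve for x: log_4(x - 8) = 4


Convert to exponential form: x - 8 = 4^4 = 256
x = 256 + 8 = 264
Check: log_4(264 - 8) = log_4(256) = log_4(256) = 4 ✓

x = 264


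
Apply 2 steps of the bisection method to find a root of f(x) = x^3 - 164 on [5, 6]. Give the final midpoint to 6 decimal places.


f(x) = x^3 - 164
f(5) = -39 < 0
f(6) = 52 > 0

Step 1: midpoint = (5.000000 + 6.000000)/2 = 5.500000
  f(5.500000) = 2.375000
  f(mid) > 0, so root is in [5.000000, 5.500000]

Step 2: midpoint = (5.000000 + 5.500000)/2 = 5.250000
  f(5.250000) = -19.296875
  f(mid) < 0, so root is in [5.250000, 5.500000]

midpoint = 5.250000


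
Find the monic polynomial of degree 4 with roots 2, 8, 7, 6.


A monic polynomial with roots 2, 8, 7, 6 is:
p(x) = (x - 2)(x - 8)(x - 7)(x - 6)
After multiplying by (x - 2): x - 2
After multiplying by (x - 8): x^2 - 10x + 16
After multiplying by (x - 7): x^3 - 17x^2 + 86x - 112
After multiplying by (x - 6): x^4 - 23x^3 + 188x^2 - 628x + 672

x^4 - 23x^3 + 188x^2 - 628x + 672


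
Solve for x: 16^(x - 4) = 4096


Express both sides with the same base.
4096 = 16^3
Since the bases match, equate exponents: x - 4 = 3
So x = 3 - (-4) = 7

x = 7


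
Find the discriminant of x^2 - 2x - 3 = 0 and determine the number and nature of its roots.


For ax^2 + bx + c = 0, discriminant D = b^2 - 4ac
Here a = 1, b = -2, c = -3
D = (-2)^2 - 4(1)(-3) = 4 + 12 = 16

D = 16 > 0 and is a perfect square (sqrt = 4)
The equation has 2 distinct real rational roots.

Discriminant = 16, 2 distinct real rational roots


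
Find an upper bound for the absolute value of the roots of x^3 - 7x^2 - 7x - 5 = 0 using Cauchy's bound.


Cauchy's bound: all roots r satisfy |r| <= 1 + max(|a_i/a_n|) for i = 0,...,n-1
where a_n is the leading coefficient.

Coefficients: [1, -7, -7, -5]
Leading coefficient a_n = 1
Ratios |a_i/a_n|: 7, 7, 5
Maximum ratio: 7
Cauchy's bound: |r| <= 1 + 7 = 8

Upper bound = 8


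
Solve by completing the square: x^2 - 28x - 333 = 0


Start: x^2 - 28x - 333 = 0
Move constant: x^2 - 28x = 333
Half of -28 is -14, squared is 196
Add 196 to both sides: x^2 - 28x + 196 = 529
(x - 14)^2 = 529
x - 14 = ±23
x = 14 + 23 = 37 or x = 14 - 23 = -9

x = -9, x = 37


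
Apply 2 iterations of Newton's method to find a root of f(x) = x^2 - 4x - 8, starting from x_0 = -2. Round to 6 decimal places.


Newton's method: x_(n+1) = x_n - f(x_n)/f'(x_n)
f(x) = x^2 - 4x - 8
f'(x) = 2x - 4

Iteration 1:
  f(-2.000000) = 4.000000
  f'(-2.000000) = -8.000000
  x_1 = -2.000000 - (4.000000)/(-8.000000) = -1.500000

Iteration 2:
  f(-1.500000) = 0.250000
  f'(-1.500000) = -7.000000
  x_2 = -1.500000 - (0.250000)/(-7.000000) = -1.464286

x_2 = -1.464286


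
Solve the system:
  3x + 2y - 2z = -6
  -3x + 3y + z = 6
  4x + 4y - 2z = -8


Using Cramer's rule. Expand each determinant along the first row.
D  = 3*[3*(-2) - 1*4] - 2*[(-3)*(-2) - 1*4] + (-2)*[(-3)*4 - 3*4]
  = 3*(-10) - 2*(2) + (-2)*(-24) = 14
Dx = (-6)*[3*(-2) - 1*4] - 2*[6*(-2) - 1*(-8)] + (-2)*[6*4 - 3*(-8)]
  = (-6)*(-10) - 2*(-4) + (-2)*(48) = -28
Dy = 3*[6*(-2) - 1*(-8)] - (-6)*[(-3)*(-2) - 1*4] + (-2)*[(-3)*(-8) - 6*4]
  = 3*(-4) - (-6)*(2) + (-2)*(0) = 0
Dz = 3*[3*(-8) - 6*4] - 2*[(-3)*(-8) - 6*4] + (-6)*[(-3)*4 - 3*4]
  = 3*(-48) - 2*(0) + (-6)*(-24) = 0
x = Dx/D = -28/14 = -2, y = Dy/D = 0/14 = 0, z = Dz/D = 0/14 = 0
Check eq1: (3)(-2) + (2)(0) + (-2)(0) = -6 = -6 ✓
Check eq2: (-3)(-2) + (3)(0) + (1)(0) = 6 = 6 ✓
Check eq3: (4)(-2) + (4)(0) + (-2)(0) = -8 = -8 ✓

x = -2, y = 0, z = 0


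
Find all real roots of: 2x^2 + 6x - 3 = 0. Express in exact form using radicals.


Using the quadratic formula: x = (-b ± sqrt(b^2 - 4ac)) / (2a)
Here a = 2, b = 6, c = -3
Discriminant = b^2 - 4ac = 6^2 - 4(2)(-3) = 36 + 24 = 60
Since discriminant = 60 > 0, there are two real roots.
x = (-6 ± 2*sqrt(15)) / 4
Simplifying: x = (-3 ± sqrt(15)) / 2
Numerically: x ≈ 0.4365 or x ≈ -3.4365

x = (-3 + sqrt(15)) / 2 or x = (-3 - sqrt(15)) / 2


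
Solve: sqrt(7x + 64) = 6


Square both sides: 7x + 64 = 6^2 = 36
7x = 36 - 64 = -28
x = -4
Check: sqrt(7*(-4) + 64) = sqrt(36) = 6 ✓

x = -4


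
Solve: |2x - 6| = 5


An absolute value equation |expr| = 5 gives two cases:
Case 1: 2x - 6 = 5
  2x = 11, so x = 11/2
Case 2: 2x - 6 = -5
  2x = 1, so x = 1/2

x = 1/2, x = 11/2


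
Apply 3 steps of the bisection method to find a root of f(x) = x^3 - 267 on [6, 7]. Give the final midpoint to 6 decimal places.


f(x) = x^3 - 267
f(6) = -51 < 0
f(7) = 76 > 0

Step 1: midpoint = (6.000000 + 7.000000)/2 = 6.500000
  f(6.500000) = 7.625000
  f(mid) > 0, so root is in [6.000000, 6.500000]

Step 2: midpoint = (6.000000 + 6.500000)/2 = 6.250000
  f(6.250000) = -22.859375
  f(mid) < 0, so root is in [6.250000, 6.500000]

Step 3: midpoint = (6.250000 + 6.500000)/2 = 6.375000
  f(6.375000) = -7.916016
  f(mid) < 0, so root is in [6.375000, 6.500000]

midpoint = 6.375000


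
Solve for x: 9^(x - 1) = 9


Express both sides with the same base.
9 = 9^1
Since the bases match, equate exponents: x - 1 = 1
So x = 1 - (-1) = 2

x = 2


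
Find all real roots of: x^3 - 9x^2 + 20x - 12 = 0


Let p(x) = x^3 - 9x^2 + 20x - 12. By the rational root theorem (leading coefficient 1), any rational root is an integer divisor of 12: try ±1, ±2, ... in turn.
Test x = 1: value = 0 ✓, so (x - 1) is a factor.
Synthetic division by (x - 1): bring down 1; 1(1) - 9 = -8; (-8)(1) + 20 = 12; 12(1) - 12 = 0 → quotient x^2 - 8x + 12, remainder 0.
Solve the quadratic x^2 - 8x + 12 = 0: discriminant = (-8)^2 - 4(1)(12) = 64 - 48 = 16.
sqrt(16) = 4, so x = (8 ± 4)/2: x = 6 or x = 2.

x = 1, x = 2, x = 6


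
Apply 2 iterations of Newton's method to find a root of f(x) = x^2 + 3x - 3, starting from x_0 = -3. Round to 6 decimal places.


Newton's method: x_(n+1) = x_n - f(x_n)/f'(x_n)
f(x) = x^2 + 3x - 3
f'(x) = 2x + 3

Iteration 1:
  f(-3.000000) = -3.000000
  f'(-3.000000) = -3.000000
  x_1 = -3.000000 - (-3.000000)/(-3.000000) = -4.000000

Iteration 2:
  f(-4.000000) = 1.000000
  f'(-4.000000) = -5.000000
  x_2 = -4.000000 - (1.000000)/(-5.000000) = -3.800000

x_2 = -3.800000


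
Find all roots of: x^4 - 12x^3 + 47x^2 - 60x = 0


The constant term is 0, so x = 0 is a root. Factor out x:
  x^3 - 12x^2 + 47x - 60 = 0
Let p(x) = x^3 - 12x^2 + 47x - 60. By the rational root theorem (leading coefficient 1), any rational root is an integer divisor of 60: try ±1, ±2, ... in turn.
Test x = 1: value = -24 ≠ 0.
Test x = -1: value = -120 ≠ 0.
Test x = 2: value = -6 ≠ 0.
Test x = -2: value = -210 ≠ 0.
Test x = 3: value = 0 ✓, so (x - 3) is a factor.
Synthetic division by (x - 3): bring down 1; 1(3) - 12 = -9; (-9)(3) + 47 = 20; 20(3) - 60 = 0 → quotient x^2 - 9x + 20, remainder 0.
Solve the quadratic x^2 - 9x + 20 = 0: discriminant = (-9)^2 - 4(1)(20) = 81 - 80 = 1.
sqrt(1) = 1, so x = (9 ± 1)/2: x = 5 or x = 4.
Collecting all roots found:

x = 0, x = 3, x = 4, x = 5


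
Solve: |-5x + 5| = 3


An absolute value equation |expr| = 3 gives two cases:
Case 1: -5x + 5 = 3
  -5x = -2, so x = 2/5
Case 2: -5x + 5 = -3
  -5x = -8, so x = 8/5

x = 2/5, x = 8/5


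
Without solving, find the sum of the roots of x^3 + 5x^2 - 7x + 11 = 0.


By Vieta's formulas for x^3 + bx^2 + cx + d = 0:
  r1 + r2 + r3 = -b/a = -5
  r1*r2 + r1*r3 + r2*r3 = c/a = -7
  r1*r2*r3 = -d/a = -11


Sum = -5


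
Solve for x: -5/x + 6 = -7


Subtract 6 from both sides: -5/x = -13
Multiply both sides by x: -5 = -13 * x
Divide by -13: x = 5/13

x = 5/13


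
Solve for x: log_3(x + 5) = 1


Convert to exponential form: x + 5 = 3^1 = 3
x = 3 - 5 = -2
Check: log_3(-2 + 5) = log_3(3) = log_3(3) = 1 ✓

x = -2


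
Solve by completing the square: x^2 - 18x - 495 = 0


Start: x^2 - 18x - 495 = 0
Move constant: x^2 - 18x = 495
Half of -18 is -9, squared is 81
Add 81 to both sides: x^2 - 18x + 81 = 576
(x - 9)^2 = 576
x - 9 = ±24
x = 9 + 24 = 33 or x = 9 - 24 = -15

x = -15, x = 33


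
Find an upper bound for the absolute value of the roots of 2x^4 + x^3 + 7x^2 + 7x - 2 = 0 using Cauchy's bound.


Cauchy's bound: all roots r satisfy |r| <= 1 + max(|a_i/a_n|) for i = 0,...,n-1
where a_n is the leading coefficient.

Coefficients: [2, 1, 7, 7, -2]
Leading coefficient a_n = 2
Ratios |a_i/a_n|: 1/2, 7/2, 7/2, 1
Maximum ratio: 7/2
Cauchy's bound: |r| <= 1 + 7/2 = 9/2

Upper bound = 9/2


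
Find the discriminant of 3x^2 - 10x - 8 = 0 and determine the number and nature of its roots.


For ax^2 + bx + c = 0, discriminant D = b^2 - 4ac
Here a = 3, b = -10, c = -8
D = (-10)^2 - 4(3)(-8) = 100 + 96 = 196

D = 196 > 0 and is a perfect square (sqrt = 14)
The equation has 2 distinct real rational roots.

Discriminant = 196, 2 distinct real rational roots


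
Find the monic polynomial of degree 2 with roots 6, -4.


A monic polynomial with roots 6, -4 is:
p(x) = (x - 6)(x + 4)
After multiplying by (x - 6): x - 6
After multiplying by (x + 4): x^2 - 2x - 24

x^2 - 2x - 24


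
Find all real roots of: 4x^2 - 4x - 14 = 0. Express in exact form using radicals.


Using the quadratic formula: x = (-b ± sqrt(b^2 - 4ac)) / (2a)
Here a = 4, b = -4, c = -14
Discriminant = b^2 - 4ac = (-4)^2 - 4(4)(-14) = 16 + 224 = 240
Since discriminant = 240 > 0, there are two real roots.
x = (4 ± 4*sqrt(15)) / 8
Simplifying: x = (1 ± sqrt(15)) / 2
Numerically: x ≈ 2.4365 or x ≈ -1.4365

x = (1 + sqrt(15)) / 2 or x = (1 - sqrt(15)) / 2


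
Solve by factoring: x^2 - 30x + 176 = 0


We need two numbers that multiply to 176 and add to -30.
Those numbers are -8 and -22 (since (-8) * (-22) = 176 and (-8) + (-22) = -30).
So x^2 - 30x + 176 = (x - 8)(x - 22) = 0
Setting each factor to zero: x = 8 or x = 22

x = 8, x = 22


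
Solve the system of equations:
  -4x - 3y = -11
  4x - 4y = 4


Using Cramer's rule:
Determinant D = (-4)(-4) - (4)(-3) = 16 + 12 = 28
Dx = (-11)(-4) - (4)(-3) = 44 + 12 = 56
Dy = (-4)(4) - (4)(-11) = -16 + 44 = 28
x = Dx/D = 56/28 = 2
y = Dy/D = 28/28 = 1

x = 2, y = 1


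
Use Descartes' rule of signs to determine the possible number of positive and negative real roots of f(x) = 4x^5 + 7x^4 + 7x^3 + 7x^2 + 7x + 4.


Descartes' rule of signs:

For positive roots, count sign changes in f(x) = 4x^5 + 7x^4 + 7x^3 + 7x^2 + 7x + 4:
Signs of coefficients: +, +, +, +, +, +
Number of sign changes: 0
Possible positive real roots: 0

For negative roots, examine f(-x) = -4x^5 + 7x^4 - 7x^3 + 7x^2 - 7x + 4:
Signs of coefficients: -, +, -, +, -, +
Number of sign changes: 5
Possible negative real roots: 5, 3, 1

Positive roots: 0; Negative roots: 5 or 3 or 1


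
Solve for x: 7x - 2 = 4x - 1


Starting with: 7x - 2 = 4x - 1
Move all x terms to left: (7 - 4)x = -1 + 2
Simplify: 3x = 1
Divide both sides by 3: x = 1/3

x = 1/3


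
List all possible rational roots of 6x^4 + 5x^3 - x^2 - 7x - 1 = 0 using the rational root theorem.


Rational root theorem: possible roots are ±p/q where:
  p divides the constant term (-1): p ∈ {1}
  q divides the leading coefficient (6): q ∈ {1, 2, 3, 6}

All possible rational roots: -1, -1/2, -1/3, -1/6, 1/6, 1/3, 1/2, 1

-1, -1/2, -1/3, -1/6, 1/6, 1/3, 1/2, 1


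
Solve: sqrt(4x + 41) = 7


Square both sides: 4x + 41 = 7^2 = 49
4x = 49 - 41 = 8
x = 2
Check: sqrt(4*2 + 41) = sqrt(49) = 7 ✓

x = 2


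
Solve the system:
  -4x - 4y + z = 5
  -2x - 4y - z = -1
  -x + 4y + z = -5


Using Cramer's rule. Expand each determinant along the first row.
D  = (-4)*[(-4)*1 - (-1)*4] - (-4)*[(-2)*1 - (-1)*(-1)] + 1*[(-2)*4 - (-4)*(-1)]
  = (-4)*(0) - (-4)*(-3) + 1*(-12) = -24
Dx = 5*[(-4)*1 - (-1)*4] - (-4)*[(-1)*1 - (-1)*(-5)] + 1*[(-1)*4 - (-4)*(-5)]
  = 5*(0) - (-4)*(-6) + 1*(-24) = -48
Dy = (-4)*[(-1)*1 - (-1)*(-5)] - 5*[(-2)*1 - (-1)*(-1)] + 1*[(-2)*(-5) - (-1)*(-1)]
  = (-4)*(-6) - 5*(-3) + 1*(9) = 48
Dz = (-4)*[(-4)*(-5) - (-1)*4] - (-4)*[(-2)*(-5) - (-1)*(-1)] + 5*[(-2)*4 - (-4)*(-1)]
  = (-4)*(24) - (-4)*(9) + 5*(-12) = -120
x = Dx/D = -48/-24 = 2, y = Dy/D = 48/-24 = -2, z = Dz/D = -120/-24 = 5
Check eq1: (-4)(2) + (-4)(-2) + (1)(5) = 5 = 5 ✓
Check eq2: (-2)(2) + (-4)(-2) + (-1)(5) = -1 = -1 ✓
Check eq3: (-1)(2) + (4)(-2) + (1)(5) = -5 = -5 ✓

x = 2, y = -2, z = 5


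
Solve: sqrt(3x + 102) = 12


Square both sides: 3x + 102 = 12^2 = 144
3x = 144 - 102 = 42
x = 14
Check: sqrt(3*14 + 102) = sqrt(144) = 12 ✓

x = 14


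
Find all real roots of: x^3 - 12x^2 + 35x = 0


The constant term is 0, so x = 0 is a root. Factor out x:
  x(x^2 - 12x + 35) = 0
Solve the quadratic x^2 - 12x + 35 = 0: discriminant = (-12)^2 - 4(1)(35) = 144 - 140 = 4.
sqrt(4) = 2, so x = (12 ± 2)/2: x = 7 or x = 5.

x = 0, x = 5, x = 7


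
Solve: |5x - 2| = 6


An absolute value equation |expr| = 6 gives two cases:
Case 1: 5x - 2 = 6
  5x = 8, so x = 8/5
Case 2: 5x - 2 = -6
  5x = -4, so x = -4/5

x = -4/5, x = 8/5


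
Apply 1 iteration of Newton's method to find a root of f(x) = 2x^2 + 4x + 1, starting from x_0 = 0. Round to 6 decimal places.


Newton's method: x_(n+1) = x_n - f(x_n)/f'(x_n)
f(x) = 2x^2 + 4x + 1
f'(x) = 4x + 4

Iteration 1:
  f(0.000000) = 1.000000
  f'(0.000000) = 4.000000
  x_1 = 0.000000 - (1.000000)/(4.000000) = -0.250000

x_1 = -0.250000


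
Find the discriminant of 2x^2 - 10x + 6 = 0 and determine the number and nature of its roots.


For ax^2 + bx + c = 0, discriminant D = b^2 - 4ac
Here a = 2, b = -10, c = 6
D = (-10)^2 - 4(2)(6) = 100 - 48 = 52

D = 52 > 0 but not a perfect square
The equation has 2 distinct real irrational roots.

Discriminant = 52, 2 distinct real irrational roots


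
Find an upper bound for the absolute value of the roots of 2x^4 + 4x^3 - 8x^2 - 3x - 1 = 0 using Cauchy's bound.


Cauchy's bound: all roots r satisfy |r| <= 1 + max(|a_i/a_n|) for i = 0,...,n-1
where a_n is the leading coefficient.

Coefficients: [2, 4, -8, -3, -1]
Leading coefficient a_n = 2
Ratios |a_i/a_n|: 2, 4, 3/2, 1/2
Maximum ratio: 4
Cauchy's bound: |r| <= 1 + 4 = 5

Upper bound = 5


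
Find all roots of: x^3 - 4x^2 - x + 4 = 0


Let p(x) = x^3 - 4x^2 - x + 4. By the rational root theorem (leading coefficient 1), any rational root is an integer divisor of 4: try ±1, ±2, ... in turn.
Test x = 1: value = 0 ✓, so (x - 1) is a factor.
Synthetic division by (x - 1): bring down 1; 1(1) - 4 = -3; (-3)(1) - 1 = -4; (-4)(1) + 4 = 0 → quotient x^2 - 3x - 4, remainder 0.
Solve the quadratic x^2 - 3x - 4 = 0: discriminant = (-3)^2 - 4(1)(-4) = 9 + 16 = 25.
sqrt(25) = 5, so x = (3 ± 5)/2: x = 4 or x = -1.
Collecting all roots found:

x = -1, x = 1, x = 4


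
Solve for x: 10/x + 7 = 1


Subtract 7 from both sides: 10/x = -6
Multiply both sides by x: 10 = -6 * x
Divide by -6: x = -5/3

x = -5/3


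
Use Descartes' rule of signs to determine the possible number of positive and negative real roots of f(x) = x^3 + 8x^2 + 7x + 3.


Descartes' rule of signs:

For positive roots, count sign changes in f(x) = x^3 + 8x^2 + 7x + 3:
Signs of coefficients: +, +, +, +
Number of sign changes: 0
Possible positive real roots: 0

For negative roots, examine f(-x) = -x^3 + 8x^2 - 7x + 3:
Signs of coefficients: -, +, -, +
Number of sign changes: 3
Possible negative real roots: 3, 1

Positive roots: 0; Negative roots: 3 or 1


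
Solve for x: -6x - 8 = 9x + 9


Starting with: -6x - 8 = 9x + 9
Move all x terms to left: (-6 - 9)x = 9 + 8
Simplify: -15x = 17
Divide both sides by -15: x = -17/15

x = -17/15


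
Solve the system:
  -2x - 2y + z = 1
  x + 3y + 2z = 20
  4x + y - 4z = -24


Using Cramer's rule. Expand each determinant along the first row.
D  = (-2)*[3*(-4) - 2*1] - (-2)*[1*(-4) - 2*4] + 1*[1*1 - 3*4]
  = (-2)*(-14) - (-2)*(-12) + 1*(-11) = -7
Dx = 1*[3*(-4) - 2*1] - (-2)*[20*(-4) - 2*(-24)] + 1*[20*1 - 3*(-24)]
  = 1*(-14) - (-2)*(-32) + 1*(92) = 14
Dy = (-2)*[20*(-4) - 2*(-24)] - 1*[1*(-4) - 2*4] + 1*[1*(-24) - 20*4]
  = (-2)*(-32) - 1*(-12) + 1*(-104) = -28
Dz = (-2)*[3*(-24) - 20*1] - (-2)*[1*(-24) - 20*4] + 1*[1*1 - 3*4]
  = (-2)*(-92) - (-2)*(-104) + 1*(-11) = -35
x = Dx/D = 14/-7 = -2, y = Dy/D = -28/-7 = 4, z = Dz/D = -35/-7 = 5
Check eq1: (-2)(-2) + (-2)(4) + (1)(5) = 1 = 1 ✓
Check eq2: (1)(-2) + (3)(4) + (2)(5) = 20 = 20 ✓
Check eq3: (4)(-2) + (1)(4) + (-4)(5) = -24 = -24 ✓

x = -2, y = 4, z = 5


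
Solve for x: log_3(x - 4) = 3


Convert to exponential form: x - 4 = 3^3 = 27
x = 27 + 4 = 31
Check: log_3(31 - 4) = log_3(27) = log_3(27) = 3 ✓

x = 31


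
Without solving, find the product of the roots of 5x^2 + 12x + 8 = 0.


By Vieta's formulas for ax^2 + bx + c = 0:
  Sum of roots = -b/a
  Product of roots = c/a

Here a = 5, b = 12, c = 8
Sum = -(12)/5 = -12/5
Product = 8/5 = 8/5

Product = 8/5


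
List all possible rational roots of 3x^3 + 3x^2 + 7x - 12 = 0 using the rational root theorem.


Rational root theorem: possible roots are ±p/q where:
  p divides the constant term (-12): p ∈ {1, 2, 3, 4, 6, 12}
  q divides the leading coefficient (3): q ∈ {1, 3}

All possible rational roots: -12, -6, -4, -3, -2, -4/3, -1, -2/3, -1/3, 1/3, 2/3, 1, 4/3, 2, 3, 4, 6, 12

-12, -6, -4, -3, -2, -4/3, -1, -2/3, -1/3, 1/3, 2/3, 1, 4/3, 2, 3, 4, 6, 12


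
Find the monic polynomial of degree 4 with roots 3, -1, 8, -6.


A monic polynomial with roots 3, -1, 8, -6 is:
p(x) = (x - 3)(x + 1)(x - 8)(x + 6)
After multiplying by (x - 3): x - 3
After multiplying by (x + 1): x^2 - 2x - 3
After multiplying by (x - 8): x^3 - 10x^2 + 13x + 24
After multiplying by (x + 6): x^4 - 4x^3 - 47x^2 + 102x + 144

x^4 - 4x^3 - 47x^2 + 102x + 144


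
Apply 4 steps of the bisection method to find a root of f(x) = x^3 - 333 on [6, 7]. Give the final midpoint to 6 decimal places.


f(x) = x^3 - 333
f(6) = -117 < 0
f(7) = 10 > 0

Step 1: midpoint = (6.000000 + 7.000000)/2 = 6.500000
  f(6.500000) = -58.375000
  f(mid) < 0, so root is in [6.500000, 7.000000]

Step 2: midpoint = (6.500000 + 7.000000)/2 = 6.750000
  f(6.750000) = -25.453125
  f(mid) < 0, so root is in [6.750000, 7.000000]

Step 3: midpoint = (6.750000 + 7.000000)/2 = 6.875000
  f(6.875000) = -8.048828
  f(mid) < 0, so root is in [6.875000, 7.000000]

Step 4: midpoint = (6.875000 + 7.000000)/2 = 6.937500
  f(6.937500) = 0.894287
  f(mid) > 0, so root is in [6.875000, 6.937500]

midpoint = 6.937500


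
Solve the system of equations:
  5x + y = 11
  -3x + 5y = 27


Using Cramer's rule:
Determinant D = (5)(5) - (-3)(1) = 25 + 3 = 28
Dx = (11)(5) - (27)(1) = 55 - 27 = 28
Dy = (5)(27) - (-3)(11) = 135 + 33 = 168
x = Dx/D = 28/28 = 1
y = Dy/D = 168/28 = 6

x = 1, y = 6


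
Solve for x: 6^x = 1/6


Express both sides with the same base.
1/6 = 6^(-1)
Since the bases match: x = -1

x = -1


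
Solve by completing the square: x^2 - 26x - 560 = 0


Start: x^2 - 26x - 560 = 0
Move constant: x^2 - 26x = 560
Half of -26 is -13, squared is 169
Add 169 to both sides: x^2 - 26x + 169 = 729
(x - 13)^2 = 729
x - 13 = ±27
x = 13 + 27 = 40 or x = 13 - 27 = -14

x = -14, x = 40


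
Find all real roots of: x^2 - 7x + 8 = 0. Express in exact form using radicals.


Using the quadratic formula: x = (-b ± sqrt(b^2 - 4ac)) / (2a)
Here a = 1, b = -7, c = 8
Discriminant = b^2 - 4ac = (-7)^2 - 4(1)(8) = 49 - 32 = 17
Since discriminant = 17 > 0, there are two real roots.
x = (7 ± sqrt(17)) / 2
Numerically: x ≈ 5.5616 or x ≈ 1.4384

x = (7 + sqrt(17)) / 2 or x = (7 - sqrt(17)) / 2


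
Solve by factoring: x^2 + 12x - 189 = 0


We need two numbers that multiply to -189 and add to 12.
Those numbers are -9 and 21 (since (-9) * 21 = -189 and (-9) + 21 = 12).
So x^2 + 12x - 189 = (x - 9)(x + 21) = 0
Setting each factor to zero: x = 9 or x = -21

x = -21, x = 9


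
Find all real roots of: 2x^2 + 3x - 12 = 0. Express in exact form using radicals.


Using the quadratic formula: x = (-b ± sqrt(b^2 - 4ac)) / (2a)
Here a = 2, b = 3, c = -12
Discriminant = b^2 - 4ac = 3^2 - 4(2)(-12) = 9 + 96 = 105
Since discriminant = 105 > 0, there are two real roots.
x = (-3 ± sqrt(105)) / 4
Numerically: x ≈ 1.8117 or x ≈ -3.3117

x = (-3 + sqrt(105)) / 4 or x = (-3 - sqrt(105)) / 4


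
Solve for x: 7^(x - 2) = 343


Express both sides with the same base.
343 = 7^3
Since the bases match, equate exponents: x - 2 = 3
So x = 3 - (-2) = 5

x = 5


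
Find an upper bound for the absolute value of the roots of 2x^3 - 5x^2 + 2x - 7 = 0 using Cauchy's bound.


Cauchy's bound: all roots r satisfy |r| <= 1 + max(|a_i/a_n|) for i = 0,...,n-1
where a_n is the leading coefficient.

Coefficients: [2, -5, 2, -7]
Leading coefficient a_n = 2
Ratios |a_i/a_n|: 5/2, 1, 7/2
Maximum ratio: 7/2
Cauchy's bound: |r| <= 1 + 7/2 = 9/2

Upper bound = 9/2


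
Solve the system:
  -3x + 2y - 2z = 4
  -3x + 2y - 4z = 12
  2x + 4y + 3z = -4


Using Cramer's rule. Expand each determinant along the first row.
D  = (-3)*[2*3 - (-4)*4] - 2*[(-3)*3 - (-4)*2] + (-2)*[(-3)*4 - 2*2]
  = (-3)*(22) - 2*(-1) + (-2)*(-16) = -32
Dx = 4*[2*3 - (-4)*4] - 2*[12*3 - (-4)*(-4)] + (-2)*[12*4 - 2*(-4)]
  = 4*(22) - 2*(20) + (-2)*(56) = -64
Dy = (-3)*[12*3 - (-4)*(-4)] - 4*[(-3)*3 - (-4)*2] + (-2)*[(-3)*(-4) - 12*2]
  = (-3)*(20) - 4*(-1) + (-2)*(-12) = -32
Dz = (-3)*[2*(-4) - 12*4] - 2*[(-3)*(-4) - 12*2] + 4*[(-3)*4 - 2*2]
  = (-3)*(-56) - 2*(-12) + 4*(-16) = 128
x = Dx/D = -64/-32 = 2, y = Dy/D = -32/-32 = 1, z = Dz/D = 128/-32 = -4
Check eq1: (-3)(2) + (2)(1) + (-2)(-4) = 4 = 4 ✓
Check eq2: (-3)(2) + (2)(1) + (-4)(-4) = 12 = 12 ✓
Check eq3: (2)(2) + (4)(1) + (3)(-4) = -4 = -4 ✓

x = 2, y = 1, z = -4


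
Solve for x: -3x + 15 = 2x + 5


Starting with: -3x + 15 = 2x + 5
Move all x terms to left: (-3 - 2)x = 5 - 15
Simplify: -5x = -10
Divide both sides by -5: x = 2

x = 2


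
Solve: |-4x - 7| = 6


An absolute value equation |expr| = 6 gives two cases:
Case 1: -4x - 7 = 6
  -4x = 13, so x = -13/4
Case 2: -4x - 7 = -6
  -4x = 1, so x = -1/4

x = -13/4, x = -1/4


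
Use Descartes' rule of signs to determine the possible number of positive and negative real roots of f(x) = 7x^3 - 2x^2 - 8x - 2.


Descartes' rule of signs:

For positive roots, count sign changes in f(x) = 7x^3 - 2x^2 - 8x - 2:
Signs of coefficients: +, -, -, -
Number of sign changes: 1
Possible positive real roots: 1

For negative roots, examine f(-x) = -7x^3 - 2x^2 + 8x - 2:
Signs of coefficients: -, -, +, -
Number of sign changes: 2
Possible negative real roots: 2, 0

Positive roots: 1; Negative roots: 2 or 0


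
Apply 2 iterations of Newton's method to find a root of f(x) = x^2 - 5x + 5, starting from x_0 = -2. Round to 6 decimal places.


Newton's method: x_(n+1) = x_n - f(x_n)/f'(x_n)
f(x) = x^2 - 5x + 5
f'(x) = 2x - 5

Iteration 1:
  f(-2.000000) = 19.000000
  f'(-2.000000) = -9.000000
  x_1 = -2.000000 - (19.000000)/(-9.000000) = 0.111111

Iteration 2:
  f(0.111111) = 4.456790
  f'(0.111111) = -4.777778
  x_2 = 0.111111 - (4.456790)/(-4.777778) = 1.043928

x_2 = 1.043928


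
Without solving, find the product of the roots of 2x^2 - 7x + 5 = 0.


By Vieta's formulas for ax^2 + bx + c = 0:
  Sum of roots = -b/a
  Product of roots = c/a

Here a = 2, b = -7, c = 5
Sum = -(-7)/2 = 7/2
Product = 5/2 = 5/2

Product = 5/2


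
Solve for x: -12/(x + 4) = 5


Multiply both sides by (x + 4): -12 = 5(x + 4)
Distribute: -12 = 5x + 20
5x = -12 - 20 = -32
x = -32/5

x = -32/5


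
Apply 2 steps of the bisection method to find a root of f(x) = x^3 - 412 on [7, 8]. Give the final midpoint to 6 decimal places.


f(x) = x^3 - 412
f(7) = -69 < 0
f(8) = 100 > 0

Step 1: midpoint = (7.000000 + 8.000000)/2 = 7.500000
  f(7.500000) = 9.875000
  f(mid) > 0, so root is in [7.000000, 7.500000]

Step 2: midpoint = (7.000000 + 7.500000)/2 = 7.250000
  f(7.250000) = -30.921875
  f(mid) < 0, so root is in [7.250000, 7.500000]

midpoint = 7.250000


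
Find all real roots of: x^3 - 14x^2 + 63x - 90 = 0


Let p(x) = x^3 - 14x^2 + 63x - 90. By the rational root theorem (leading coefficient 1), any rational root is an integer divisor of 90: try ±1, ±2, ... in turn.
Test x = 1: value = -40 ≠ 0.
Test x = -1: value = -168 ≠ 0.
Test x = 2: value = -12 ≠ 0.
Test x = -2: value = -280 ≠ 0.
Test x = 3: value = 0 ✓, so (x - 3) is a factor.
Synthetic division by (x - 3): bring down 1; 1(3) - 14 = -11; (-11)(3) + 63 = 30; 30(3) - 90 = 0 → quotient x^2 - 11x + 30, remainder 0.
Solve the quadratic x^2 - 11x + 30 = 0: discriminant = (-11)^2 - 4(1)(30) = 121 - 120 = 1.
sqrt(1) = 1, so x = (11 ± 1)/2: x = 6 or x = 5.

x = 3, x = 5, x = 6


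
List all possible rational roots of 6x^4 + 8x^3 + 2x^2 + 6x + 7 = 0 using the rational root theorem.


Rational root theorem: possible roots are ±p/q where:
  p divides the constant term (7): p ∈ {1, 7}
  q divides the leading coefficient (6): q ∈ {1, 2, 3, 6}

All possible rational roots: -7, -7/2, -7/3, -7/6, -1, -1/2, -1/3, -1/6, 1/6, 1/3, 1/2, 1, 7/6, 7/3, 7/2, 7

-7, -7/2, -7/3, -7/6, -1, -1/2, -1/3, -1/6, 1/6, 1/3, 1/2, 1, 7/6, 7/3, 7/2, 7


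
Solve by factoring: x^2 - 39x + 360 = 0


We need two numbers that multiply to 360 and add to -39.
Those numbers are -15 and -24 (since (-15) * (-24) = 360 and (-15) + (-24) = -39).
So x^2 - 39x + 360 = (x - 15)(x - 24) = 0
Setting each factor to zero: x = 15 or x = 24

x = 15, x = 24


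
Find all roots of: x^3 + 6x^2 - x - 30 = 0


Let p(x) = x^3 + 6x^2 - x - 30. By the rational root theorem (leading coefficient 1), any rational root is an integer divisor of 30: try ±1, ±2, ... in turn.
Test x = 1: value = -24 ≠ 0.
Test x = -1: value = -24 ≠ 0.
Test x = 2: value = 0 ✓, so (x - 2) is a factor.
Synthetic division by (x - 2): bring down 1; 1(2) + 6 = 8; 8(2) - 1 = 15; 15(2) - 30 = 0 → quotient x^2 + 8x + 15, remainder 0.
Solve the quadratic x^2 + 8x + 15 = 0: discriminant = 8^2 - 4(1)(15) = 64 - 60 = 4.
sqrt(4) = 2, so x = (-8 ± 2)/2: x = -3 or x = -5.
Collecting all roots found:

x = -5, x = -3, x = 2


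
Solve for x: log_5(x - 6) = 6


Convert to exponential form: x - 6 = 5^6 = 15625
x = 15625 + 6 = 15631
Check: log_5(15631 - 6) = log_5(15625) = log_5(15625) = 6 ✓

x = 15631


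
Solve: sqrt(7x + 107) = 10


Square both sides: 7x + 107 = 10^2 = 100
7x = 100 - 107 = -7
x = -1
Check: sqrt(7*(-1) + 107) = sqrt(100) = 10 ✓

x = -1


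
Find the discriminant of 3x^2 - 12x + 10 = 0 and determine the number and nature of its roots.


For ax^2 + bx + c = 0, discriminant D = b^2 - 4ac
Here a = 3, b = -12, c = 10
D = (-12)^2 - 4(3)(10) = 144 - 120 = 24

D = 24 > 0 but not a perfect square
The equation has 2 distinct real irrational roots.

Discriminant = 24, 2 distinct real irrational roots


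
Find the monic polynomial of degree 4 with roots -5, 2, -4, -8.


A monic polynomial with roots -5, 2, -4, -8 is:
p(x) = (x + 5)(x - 2)(x + 4)(x + 8)
After multiplying by (x + 5): x + 5
After multiplying by (x - 2): x^2 + 3x - 10
After multiplying by (x + 4): x^3 + 7x^2 + 2x - 40
After multiplying by (x + 8): x^4 + 15x^3 + 58x^2 - 24x - 320

x^4 + 15x^3 + 58x^2 - 24x - 320


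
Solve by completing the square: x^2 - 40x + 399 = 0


Start: x^2 - 40x + 399 = 0
Move constant: x^2 - 40x = -399
Half of -40 is -20, squared is 400
Add 400 to both sides: x^2 - 40x + 400 = 1
(x - 20)^2 = 1
x - 20 = ±1
x = 20 + 1 = 21 or x = 20 - 1 = 19

x = 19, x = 21


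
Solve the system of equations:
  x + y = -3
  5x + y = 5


Using Cramer's rule:
Determinant D = (1)(1) - (5)(1) = 1 - 5 = -4
Dx = (-3)(1) - (5)(1) = -3 - 5 = -8
Dy = (1)(5) - (5)(-3) = 5 + 15 = 20
x = Dx/D = -8/-4 = 2
y = Dy/D = 20/-4 = -5

x = 2, y = -5


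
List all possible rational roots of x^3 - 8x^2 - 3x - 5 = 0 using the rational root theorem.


Rational root theorem: possible roots are ±p/q where:
  p divides the constant term (-5): p ∈ {1, 5}
  q divides the leading coefficient (1): q ∈ {1}

All possible rational roots: -5, -1, 1, 5

-5, -1, 1, 5


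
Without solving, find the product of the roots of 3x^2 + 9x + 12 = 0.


By Vieta's formulas for ax^2 + bx + c = 0:
  Sum of roots = -b/a
  Product of roots = c/a

Here a = 3, b = 9, c = 12
Sum = -(9)/3 = -3
Product = 12/3 = 4

Product = 4


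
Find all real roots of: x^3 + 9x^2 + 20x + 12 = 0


Let p(x) = x^3 + 9x^2 + 20x + 12. By the rational root theorem (leading coefficient 1), any rational root is an integer divisor of 12: try ±1, ±2, ... in turn.
Test x = 1: value = 42 ≠ 0.
Test x = -1: value = 0 ✓, so (x + 1) is a factor.
Synthetic division by (x + 1): bring down 1; 1(-1) + 9 = 8; 8(-1) + 20 = 12; 12(-1) + 12 = 0 → quotient x^2 + 8x + 12, remainder 0.
Solve the quadratic x^2 + 8x + 12 = 0: discriminant = 8^2 - 4(1)(12) = 64 - 48 = 16.
sqrt(16) = 4, so x = (-8 ± 4)/2: x = -2 or x = -6.

x = -6, x = -2, x = -1


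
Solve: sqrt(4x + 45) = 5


Square both sides: 4x + 45 = 5^2 = 25
4x = 25 - 45 = -20
x = -5
Check: sqrt(4*(-5) + 45) = sqrt(25) = 5 ✓

x = -5


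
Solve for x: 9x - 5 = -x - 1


Starting with: 9x - 5 = -x - 1
Move all x terms to left: (9 + 1)x = -1 + 5
Simplify: 10x = 4
Divide both sides by 10: x = 2/5

x = 2/5


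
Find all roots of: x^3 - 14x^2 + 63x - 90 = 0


Let p(x) = x^3 - 14x^2 + 63x - 90. By the rational root theorem (leading coefficient 1), any rational root is an integer divisor of 90: try ±1, ±2, ... in turn.
Test x = 1: value = -40 ≠ 0.
Test x = -1: value = -168 ≠ 0.
Test x = 2: value = -12 ≠ 0.
Test x = -2: value = -280 ≠ 0.
Test x = 3: value = 0 ✓, so (x - 3) is a factor.
Synthetic division by (x - 3): bring down 1; 1(3) - 14 = -11; (-11)(3) + 63 = 30; 30(3) - 90 = 0 → quotient x^2 - 11x + 30, remainder 0.
Solve the quadratic x^2 - 11x + 30 = 0: discriminant = (-11)^2 - 4(1)(30) = 121 - 120 = 1.
sqrt(1) = 1, so x = (11 ± 1)/2: x = 6 or x = 5.
Collecting all roots found:

x = 3, x = 5, x = 6


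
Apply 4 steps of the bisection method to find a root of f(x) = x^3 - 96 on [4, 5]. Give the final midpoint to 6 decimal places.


f(x) = x^3 - 96
f(4) = -32 < 0
f(5) = 29 > 0

Step 1: midpoint = (4.000000 + 5.000000)/2 = 4.500000
  f(4.500000) = -4.875000
  f(mid) < 0, so root is in [4.500000, 5.000000]

Step 2: midpoint = (4.500000 + 5.000000)/2 = 4.750000
  f(4.750000) = 11.171875
  f(mid) > 0, so root is in [4.500000, 4.750000]

Step 3: midpoint = (4.500000 + 4.750000)/2 = 4.625000
  f(4.625000) = 2.931641
  f(mid) > 0, so root is in [4.500000, 4.625000]

Step 4: midpoint = (4.500000 + 4.625000)/2 = 4.562500
  f(4.562500) = -1.025146
  f(mid) < 0, so root is in [4.562500, 4.625000]

midpoint = 4.562500


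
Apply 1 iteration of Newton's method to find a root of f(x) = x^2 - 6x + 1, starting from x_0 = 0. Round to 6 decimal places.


Newton's method: x_(n+1) = x_n - f(x_n)/f'(x_n)
f(x) = x^2 - 6x + 1
f'(x) = 2x - 6

Iteration 1:
  f(0.000000) = 1.000000
  f'(0.000000) = -6.000000
  x_1 = 0.000000 - (1.000000)/(-6.000000) = 0.166667

x_1 = 0.166667


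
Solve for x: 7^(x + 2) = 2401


Express both sides with the same base.
2401 = 7^4
Since the bases match, equate exponents: x + 2 = 4
So x = 4 - (2) = 2

x = 2


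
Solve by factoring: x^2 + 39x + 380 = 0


We need two numbers that multiply to 380 and add to 39.
Those numbers are 20 and 19 (since 20 * 19 = 380 and 20 + 19 = 39).
So x^2 + 39x + 380 = (x + 20)(x + 19) = 0
Setting each factor to zero: x = -20 or x = -19

x = -20, x = -19
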